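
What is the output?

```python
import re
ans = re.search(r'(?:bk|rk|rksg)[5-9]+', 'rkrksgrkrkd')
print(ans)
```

Here the pattern never matches, so the call returns None.

None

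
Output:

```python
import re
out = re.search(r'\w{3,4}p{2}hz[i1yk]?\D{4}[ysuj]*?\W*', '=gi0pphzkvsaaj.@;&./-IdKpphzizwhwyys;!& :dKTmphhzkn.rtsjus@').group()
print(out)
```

gi0pphzkvsaa

Pattern: 3 to 4 of a word character, then exactly 2 of the literal 'p'; then the literal 'hz', then optionally one of [i1yk], then exactly 4 of a non-digit; then zero or more of one of [ysuj] (lazy), then zero or more of a non-word character.
A `+?`/`*?`/`{m,n}?` starts at its minimum and grows only as far as needed for what follows to match.
`re.search` tries every starting position until one works.
The match spans [1:13] → 'gi0pphzkvsaa'.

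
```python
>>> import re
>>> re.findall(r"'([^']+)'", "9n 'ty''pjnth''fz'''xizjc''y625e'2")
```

['ty', 'pjnth', 'fz', 'xizjc', 'y625e']

Matches: at [3:7] match "'ty'", group 1 = 'ty'; at [7:14] match "'pjnth'", group 1 = 'pjnth'; at [14:18] match "'fz'", group 1 = 'fz'; at [19:26] match "'xizjc'", group 1 = 'xizjc'; at [26:33] match "'y625e'", group 1 = 'y625e'.
Because there's exactly one group, `findall` drops the full match and keeps group 1 from each hit.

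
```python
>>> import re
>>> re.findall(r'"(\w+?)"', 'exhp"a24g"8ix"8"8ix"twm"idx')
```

['a24g', '8', 'twm']

Scanning left to right: at [4:10] match '"a24g"', group 1 = 'a24g'; at [13:16] match '"8"', group 1 = '8'; at [19:24] match '"twm"', group 1 = 'twm'.
Because there's exactly one group, `findall` drops the full match and keeps group 1 from each hit.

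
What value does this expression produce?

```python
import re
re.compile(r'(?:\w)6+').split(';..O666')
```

[';..', '']

`split` removes every match and returns the 2 fragments in between.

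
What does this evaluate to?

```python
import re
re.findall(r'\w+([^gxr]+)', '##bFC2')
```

['2']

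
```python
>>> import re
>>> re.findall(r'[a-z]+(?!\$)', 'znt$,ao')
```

The negative lookaround is zero-width — it rules out positions where the adjacent text would match, without consuming anything.
Matches: at [0:2] → 'zn'; at [5:7] → 'ao'.
`findall` yields the raw match text (2 of them) because the pattern has no groups.

['zn', 'ao']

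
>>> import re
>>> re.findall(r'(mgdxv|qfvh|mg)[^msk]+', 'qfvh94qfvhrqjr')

['qfvh']

Scanning left to right: at [0:14] match 'qfvh94qfvhrqjr', group 1 = 'qfvh'.
With a single group, `findall` returns only what that group captured — 1 item.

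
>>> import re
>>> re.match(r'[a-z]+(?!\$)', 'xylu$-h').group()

'xyl'

Because the assertion is negative and zero-width, positions next to the forbidden text are skipped.
`re.match` won't scan ahead — the pattern has to work from the very first character.
The match spans [0:3] → 'xyl'.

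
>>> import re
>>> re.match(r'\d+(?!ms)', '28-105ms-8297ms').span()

`match` is anchored at position 0; if the pattern doesn't fit there, it returns None.
The match spans [0:2] → '28'.

(0, 2)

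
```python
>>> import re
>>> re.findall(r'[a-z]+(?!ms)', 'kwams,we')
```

Because the assertion is negative and zero-width, positions next to the forbidden text are skipped.
Scanning left to right: at [0:5] → 'kwams'; at [6:8] → 'we'.
No capturing groups, so `findall` returns the 2 full match strings.

['kwams', 'we']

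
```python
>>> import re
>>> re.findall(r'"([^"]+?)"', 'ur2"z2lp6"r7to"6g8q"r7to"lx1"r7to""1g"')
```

['z2lp6', '6g8q', 'lx1', '1g']

`findall` collects group 1 from each match (4 total).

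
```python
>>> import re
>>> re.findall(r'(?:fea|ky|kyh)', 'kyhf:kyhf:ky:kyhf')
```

Alternation tries branches left to right and keeps the first one that lets the overall match succeed at that position.
Scanning left to right: at [0:2] → 'ky'; at [5:7] → 'ky'; at [10:12] → 'ky'; at [13:15] → 'ky'.
Since nothing is captured, `findall` lists the 4 matched substrings directly.

['ky', 'ky', 'ky', 'ky']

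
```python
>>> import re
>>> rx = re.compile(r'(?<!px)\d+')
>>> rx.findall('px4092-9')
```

A negative assertion filters positions out without eating any characters.
Walking the string: at [3:6] → '092'; at [7:8] → '9'.
`findall` yields the raw match text (2 of them) because the pattern has no groups.

['092', '9']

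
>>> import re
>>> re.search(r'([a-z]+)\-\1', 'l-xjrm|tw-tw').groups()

('tw',)

The backreference `\1` re-matches whatever the first group consumed, character for character.
`search` walks the string left to right and returns the first match it finds.
The match spans [7:12] → 'tw-tw'.
Captured: group 1 = 'tw'.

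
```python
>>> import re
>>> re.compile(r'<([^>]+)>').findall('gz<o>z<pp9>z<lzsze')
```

Walking the string: at [2:5] match '<o>', group 1 = 'o'; at [6:11] match '<pp9>', group 1 = 'pp9'.
`findall` collects group 1 from each match (2 total).

['o', 'pp9']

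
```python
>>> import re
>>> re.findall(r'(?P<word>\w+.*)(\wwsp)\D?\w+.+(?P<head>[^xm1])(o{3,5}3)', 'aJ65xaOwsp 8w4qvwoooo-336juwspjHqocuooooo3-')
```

[('aJ65xaOwsp 8w4qvwoooo-336j', 'uwsp', 'o', 'ooo3')]

Multiple groups make `findall` return tuples — one 4-tuple for the one match.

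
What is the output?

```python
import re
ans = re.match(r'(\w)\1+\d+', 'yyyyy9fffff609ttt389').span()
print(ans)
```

(0, 6)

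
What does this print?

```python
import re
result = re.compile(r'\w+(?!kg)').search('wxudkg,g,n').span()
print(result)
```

The negative lookaround is zero-width — it rules out positions where the adjacent text would match, without consuming anything.
`re.search` tries every starting position until one works.
The match spans [0:6] → 'wxudkg'.

(0, 6)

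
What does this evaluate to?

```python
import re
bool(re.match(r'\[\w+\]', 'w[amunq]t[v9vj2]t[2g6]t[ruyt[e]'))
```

`match` is anchored at position 0; if the pattern doesn't fit there, it returns None.
Here position 0 doesn't satisfy it, so the call returns None, and `bool(None)` is False.

False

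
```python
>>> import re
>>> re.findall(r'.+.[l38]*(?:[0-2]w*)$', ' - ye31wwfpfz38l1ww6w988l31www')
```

The pattern matches one or more of any character, then any character, then zero or more of one of [l38]; then a character in [0-2], then zero or more of a literal 'w' (non-capturing group); then anchored at the end.
Walking the string: at [0:30] → ' - ye31wwfpfz38l1ww6w988l31www'.
With no groups in the pattern, `findall` gives back each whole match — 1 here.

[' - ye31wwfpfz38l1ww6w988l31www']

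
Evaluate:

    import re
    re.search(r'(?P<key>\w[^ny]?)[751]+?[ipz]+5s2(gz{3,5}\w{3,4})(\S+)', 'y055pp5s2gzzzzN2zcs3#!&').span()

(0, 23)

Pattern: a word character, then optionally any character except [ny] (captured as 'key'); then one or more of one of [751] (lazy), then one or more of one of [ipz], then the literal '5s2'; then a literal 'g', then 3 to 5 of a literal 'z', then 3 to 4 of a word character (captured); then one or more of a non-whitespace character (captured).
Unlike `match`, `search` isn't anchored — it looks for the pattern anywhere in the string.
The match spans [0:23] → 'y055pp5s2gzzzzN2zcs3#!&'.
Captured: group 1 = 'y0', group 2 = 'gzzzzN2zc', group 3 = 's3#!&'.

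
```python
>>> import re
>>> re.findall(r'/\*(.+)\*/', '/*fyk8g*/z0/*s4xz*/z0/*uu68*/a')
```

['fyk8g*/z0/*s4xz*/z0/*uu68']

One capturing group, so `findall` returns just the captured substring from the one match — 1 in all.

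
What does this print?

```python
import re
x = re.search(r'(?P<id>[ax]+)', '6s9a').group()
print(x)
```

Pattern: one or more of one of [ax] (captured as 'id').
Unlike `match`, `search` isn't anchored — it looks for the pattern anywhere in the string.
The match spans [3:4] → 'a'.
Captured: group 1 = 'a'.

a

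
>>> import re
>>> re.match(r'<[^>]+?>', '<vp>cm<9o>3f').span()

(0, 4)

`match` is anchored at position 0; if the pattern doesn't fit there, it returns None.
The match spans [0:4] → '<vp>'.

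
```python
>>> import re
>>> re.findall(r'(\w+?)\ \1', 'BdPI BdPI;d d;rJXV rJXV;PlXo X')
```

A backreference is literal: `\1` must see the identical characters the first group matched.
Because there's exactly one group, `findall` drops the full match and keeps group 1 from each hit.

['BdPI', 'd', 'rJXV']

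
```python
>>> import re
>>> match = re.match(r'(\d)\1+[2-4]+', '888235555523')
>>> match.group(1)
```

The match spans [0:5] → '88823'.
Captured: group 1 = '8'.

'8'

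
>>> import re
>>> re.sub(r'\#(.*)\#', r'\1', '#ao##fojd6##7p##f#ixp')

'ao##fojd6##7p##fixp'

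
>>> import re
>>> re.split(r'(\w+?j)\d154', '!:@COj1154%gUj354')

Pattern: one or more of a word character (lazy), then a literal 'j' (captured); then a digit, then the literal '154'.
Matches to split on: at [3:10] → 'COj1154'.
With a capturing group present, the delimiter's captured portion is kept in the result list.

['!:@', 'COj', '%gUj354']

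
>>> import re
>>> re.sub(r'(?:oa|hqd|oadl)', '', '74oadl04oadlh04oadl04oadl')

'74dl04dlh04dl04dl'

`|` is ordered: at each position the engine commits to the first alternative that works.
Each match is replaced by ''.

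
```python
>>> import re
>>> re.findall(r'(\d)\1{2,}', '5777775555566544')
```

['7', '5']

`\1` is not a pattern — it's the concrete string captured by group 1, re-applied verbatim.
Walking the string: at [1:6] match '77777', group 1 = '7'; at [6:11] match '55555', group 1 = '5'.
One capturing group, so `findall` returns just the captured substring from each match — 2 in all.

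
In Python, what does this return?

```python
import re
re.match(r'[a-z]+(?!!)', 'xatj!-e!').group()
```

'xat'

The negative lookahead/lookbehind blocks any match where the forbidden context is present.
`re.match` won't scan ahead — the pattern has to work from the very first character.
The match spans [0:3] → 'xat'.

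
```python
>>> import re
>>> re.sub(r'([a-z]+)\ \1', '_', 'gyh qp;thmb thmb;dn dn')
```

'gyh qp;_;_'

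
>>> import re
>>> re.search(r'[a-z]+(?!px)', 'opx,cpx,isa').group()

'opx'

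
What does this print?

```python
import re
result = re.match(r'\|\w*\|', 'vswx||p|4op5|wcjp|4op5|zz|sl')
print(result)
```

`re.match` only tries the pattern at the start of the string.
Here the pattern fails at index 0, so the call returns None.

None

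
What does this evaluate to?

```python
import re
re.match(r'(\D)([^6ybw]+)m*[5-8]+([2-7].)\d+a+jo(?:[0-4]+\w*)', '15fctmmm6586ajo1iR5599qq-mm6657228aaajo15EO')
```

None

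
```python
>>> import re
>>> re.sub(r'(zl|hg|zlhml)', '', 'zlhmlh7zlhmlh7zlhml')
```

Alternation isn't longest-match — the leftmost alternative that fits at this position is chosen.
Matches: at [0:2] → 'zl'; at [7:9] → 'zl'; at [14:16] → 'zl'.
`sub` substitutes '' at each match site.

'hmlh7hmlh7hml'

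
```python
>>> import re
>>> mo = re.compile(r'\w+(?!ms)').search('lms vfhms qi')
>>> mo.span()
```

(0, 3)

The negative lookahead/lookbehind blocks any match where the forbidden context is present.
The match spans [0:3] → 'lms'.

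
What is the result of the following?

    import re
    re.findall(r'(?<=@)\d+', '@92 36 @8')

['92', '8']

The positive lookaround only admits positions where the adjacent text matches; those characters stay outside the span.
Since nothing is captured, `findall` lists the 2 matched substrings directly.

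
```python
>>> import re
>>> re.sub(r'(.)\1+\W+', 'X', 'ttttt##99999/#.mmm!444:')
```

'XXXX'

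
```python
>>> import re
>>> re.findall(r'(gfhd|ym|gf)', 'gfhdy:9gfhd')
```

['gfhd', 'gfhd']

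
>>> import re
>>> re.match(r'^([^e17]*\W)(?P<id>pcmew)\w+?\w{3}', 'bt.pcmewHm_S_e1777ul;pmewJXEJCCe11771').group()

The pattern matches anchored at the start of the string; then zero or more of any character except [e17], then a non-word character (captured); then the literal 'pc', then the literal 'mew' (captured as 'id'); then one or more of a word character (lazy), then exactly 3 of a word character.
With the lazy modifier that quantifier settles for the fewest repetitions that let the rest of the pattern succeed (the atoms after it are unaffected and can still be greedy).
`re.match` only tries the pattern at the start of the string.
The match spans [0:12] → 'bt.pcmewHm_S'.
Captured: group 1 = 'bt.', group 2 = 'pcmew'.

'bt.pcmewHm_S'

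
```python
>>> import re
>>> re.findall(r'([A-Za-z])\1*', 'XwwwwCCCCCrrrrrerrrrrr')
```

['X', 'w', 'C', 'r', 'e', 'r']

A backreference is literal: `\1` must see the identical characters the first group matched.
`findall` collects group 1 from each match (6 total).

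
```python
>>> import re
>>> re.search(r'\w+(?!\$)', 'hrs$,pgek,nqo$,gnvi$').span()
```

(0, 2)

A negative assertion filters positions out without eating any characters.
The match spans [0:2] → 'hr'.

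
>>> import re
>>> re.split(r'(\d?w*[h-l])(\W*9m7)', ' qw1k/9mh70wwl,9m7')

The pattern matches optionally a digit, then zero or more of a literal 'w', then a character in [h-l] (captured); then zero or more of a non-word character, then the literal '9m7' (captured).
Matches to split on: at [10:18] → '0wwl,9m7'.
The group in the pattern means `split` returns the separators' captures alongside the pieces.

[' qw1k/9mh7', '0wwl', ',9m7', '']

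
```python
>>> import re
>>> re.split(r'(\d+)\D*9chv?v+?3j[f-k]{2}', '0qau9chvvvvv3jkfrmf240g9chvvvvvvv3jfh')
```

['', '0', 'rmf', '240', '']

Pattern: one or more of a digit (captured); then zero or more of a non-digit, then the literal '9ch', then optionally the literal 'v'; then one or more of the literal 'v' (lazy), then the literal '3j', then exactly 2 of a character in [f-k].
`re.split` interleaves the captured-group text with the surrounding fragments.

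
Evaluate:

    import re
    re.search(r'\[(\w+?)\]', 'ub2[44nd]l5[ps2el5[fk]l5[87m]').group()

'[44nd]'

`re.search` scans for the first position where the pattern succeeds.
The match spans [3:9] → '[44nd]'.
Captured: group 1 = '44nd'.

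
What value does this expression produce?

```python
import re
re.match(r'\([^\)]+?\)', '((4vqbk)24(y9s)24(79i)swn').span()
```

(0, 8)

`re.match` only tries the pattern at the start of the string.
The match spans [0:8] → '((4vqbk)'.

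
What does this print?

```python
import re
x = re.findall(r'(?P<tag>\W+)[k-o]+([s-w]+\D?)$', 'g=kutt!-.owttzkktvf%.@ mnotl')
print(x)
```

The pattern matches one or more of a non-word character (captured as 'tag'); then one or more of a character in [k-o]; then one or more of a character in [s-w], then optionally a non-digit (captured); then anchored at the end.
Matches: at [19:28] match '%.@ mnotl', groups = ('%.@ ', 'tl').
With 2 capturing groups, `findall` returns a 2-tuple per match.

[('%.@ ', 'tl')]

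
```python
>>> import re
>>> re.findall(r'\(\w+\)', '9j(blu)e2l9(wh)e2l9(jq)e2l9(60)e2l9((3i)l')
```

Since nothing is captured, `findall` lists the 5 matched substrings directly.

['(blu)', '(wh)', '(jq)', '(60)', '(3i)']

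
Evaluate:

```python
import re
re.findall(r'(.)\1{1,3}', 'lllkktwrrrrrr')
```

['l', 'k', 'r', 'r']

`\1` has to match the exact text group 1 already captured.
Scanning left to right: at [0:3] match 'lll', group 1 = 'l'; at [3:5] match 'kk', group 1 = 'k'; at [7:11] match 'rrrr', group 1 = 'r'; at [11:13] match 'rr', group 1 = 'r'.
`findall` collects group 1 from each match (4 total).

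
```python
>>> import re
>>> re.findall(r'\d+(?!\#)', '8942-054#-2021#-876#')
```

['8942', '05', '202', '87']

The negative lookaround is zero-width — it rules out positions where the adjacent text would match, without consuming anything.
Matches: at [0:4] → '8942'; at [5:7] → '05'; at [10:13] → '202'; at [16:18] → '87'.
`findall` yields the raw match text (4 of them) because the pattern has no groups.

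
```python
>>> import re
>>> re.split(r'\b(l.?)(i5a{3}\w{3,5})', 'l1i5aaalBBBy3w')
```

['', 'l1', 'i5aaalBBBy', '3w']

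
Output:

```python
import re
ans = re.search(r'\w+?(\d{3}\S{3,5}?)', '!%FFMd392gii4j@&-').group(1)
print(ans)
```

This matches one or more of a word character (lazy); then exactly 3 of a digit, then 3 to 5 of a non-whitespace character (lazy) (captured).
`search` walks the string left to right and returns the first match it finds.
The match spans [2:12] → 'FFMd392gii'.
Captured: group 1 = '392gii'.

392gii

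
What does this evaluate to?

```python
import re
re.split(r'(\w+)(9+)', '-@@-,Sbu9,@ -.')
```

['-@@-,', 'Sbu', '9', ',@ -.']

Pattern: one or more of a word character (captured); then one or more of a literal '9' (captured).
Matches to split on: at [5:9] → 'Sbu9'.
Because the pattern has a capturing group, `split` also inserts each captured text between the pieces.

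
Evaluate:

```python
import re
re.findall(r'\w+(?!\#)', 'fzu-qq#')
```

['fzu', 'q']

`(?!…)`/`(?<!…)` only lets a position through if the neighbouring text does NOT match; no characters are consumed.
No capturing groups, so `findall` returns the 2 full match strings.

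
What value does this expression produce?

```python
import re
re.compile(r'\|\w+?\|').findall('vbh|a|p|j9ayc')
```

['|a|']

With no groups in the pattern, `findall` gives back each whole match — 1 here.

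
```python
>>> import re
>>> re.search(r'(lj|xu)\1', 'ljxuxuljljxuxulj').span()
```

The backreference `\1` re-matches whatever the first group consumed, character for character.
The match spans [2:6] → 'xuxu'.

(2, 6)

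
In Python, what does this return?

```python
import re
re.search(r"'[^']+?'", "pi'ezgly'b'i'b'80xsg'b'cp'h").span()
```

(2, 9)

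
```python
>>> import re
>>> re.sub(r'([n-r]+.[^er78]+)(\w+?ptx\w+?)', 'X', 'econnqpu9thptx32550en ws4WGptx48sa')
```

'ecX2550eX8sa'

The pattern matches one or more of a character in [n-r], then any character, then one or more of any character except [er78] (captured); then one or more of a word character (lazy), then the literal 'ptx', then one or more of a word character (lazy) (captured).
Because the quantifier is non-greedy, it stops expanding at the earliest point where the rest of the pattern can succeed.
Matches: at [2:15] → 'onnqpu9thptx3'; at [20:31] → 'n ws4WGptx4'.
Each match is replaced by 'X'.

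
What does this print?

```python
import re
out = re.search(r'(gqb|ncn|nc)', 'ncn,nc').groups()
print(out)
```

Alternation isn't longest-match — the leftmost alternative that fits at this position is chosen.
`search` walks the string left to right and returns the first match it finds.
The match spans [0:3] → 'ncn'.
Captured: group 1 = 'ncn'.

('ncn',)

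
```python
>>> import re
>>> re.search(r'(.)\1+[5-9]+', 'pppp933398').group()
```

'pppp9'

The backreference `\1` re-matches whatever the first group consumed, character for character.
`re.search` scans for the first position where the pattern succeeds.
The match spans [0:5] → 'pppp9'.
Captured: group 1 = 'p'.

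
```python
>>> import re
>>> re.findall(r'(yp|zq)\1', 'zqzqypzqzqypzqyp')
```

`\1` has to match the exact text group 1 already captured.
With a single group, `findall` returns only what that group captured — 2 items.

['zq', 'zq']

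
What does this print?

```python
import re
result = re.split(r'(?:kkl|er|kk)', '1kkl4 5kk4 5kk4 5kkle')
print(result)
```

['1', '4 5', '4 5', '4 5', 'e']

Alternation isn't longest-match — the leftmost alternative that fits at this position is chosen.
Matches to split on: at [1:4] → 'kkl'; at [7:9] → 'kk'; at [12:14] → 'kk'; at [17:20] → 'kkl'.
Each match becomes a cut point; 5 segments remain.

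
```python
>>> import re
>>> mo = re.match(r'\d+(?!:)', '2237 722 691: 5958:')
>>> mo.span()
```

(0, 4)

`match` is anchored at position 0; if the pattern doesn't fit there, it returns None.
The match spans [0:4] → '2237'.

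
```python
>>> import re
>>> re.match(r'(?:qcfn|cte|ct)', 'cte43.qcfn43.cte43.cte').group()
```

'cte'

With `match`, the pattern is implicitly anchored at the beginning.
The match spans [0:3] → 'cte'.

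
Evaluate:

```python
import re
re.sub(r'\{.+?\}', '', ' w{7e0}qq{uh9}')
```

Lazy quantifiers expand one character at a time until the remainder of the pattern can match.
`sub` substitutes '' at each match site.

' wqq'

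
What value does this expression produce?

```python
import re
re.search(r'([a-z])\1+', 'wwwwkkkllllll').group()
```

'wwww'

`\1` has to match the exact text group 1 already captured.
The match spans [0:4] → 'wwww'.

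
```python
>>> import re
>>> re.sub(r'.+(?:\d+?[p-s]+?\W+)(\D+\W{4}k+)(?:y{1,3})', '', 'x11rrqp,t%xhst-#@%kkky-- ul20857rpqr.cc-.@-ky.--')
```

'.--'

Pattern: one or more of any character; then one or more of a digit (lazy), then one or more of a character in [p-s] (lazy), then one or more of a non-word character (non-capturing group); then one or more of a non-digit, then exactly 4 of a non-word character, then one or more of the literal 'k' (captured); then 1 to 3 of a literal 'y' (non-capturing group).
Every occurrence is swapped for ''.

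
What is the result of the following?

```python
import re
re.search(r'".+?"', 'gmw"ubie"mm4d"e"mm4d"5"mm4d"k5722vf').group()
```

Because the quantifier is non-greedy, it stops expanding at the earliest point where the rest of the pattern can succeed.
`re.search` tries every starting position until one works.
The match spans [3:9] → '"ubie"'.

'"ubie"'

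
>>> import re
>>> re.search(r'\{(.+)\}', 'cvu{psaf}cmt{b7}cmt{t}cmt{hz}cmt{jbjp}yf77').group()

'{psaf}cmt{b7}cmt{t}cmt{hz}cmt{jbjp}'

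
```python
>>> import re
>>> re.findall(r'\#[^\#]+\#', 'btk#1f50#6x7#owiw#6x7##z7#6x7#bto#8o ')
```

['#1f50#', '#owiw#', '#z7#', '#bto#']

Walking the string: at [3:9] → '#1f50#'; at [12:18] → '#owiw#'; at [22:26] → '#z7#'; at [29:34] → '#bto#'.
With no groups in the pattern, `findall` gives back each whole match — 4 here.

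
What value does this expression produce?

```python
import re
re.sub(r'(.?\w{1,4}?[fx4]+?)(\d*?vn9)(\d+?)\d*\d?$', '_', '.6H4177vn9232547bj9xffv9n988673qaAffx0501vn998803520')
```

The pattern matches optionally any character, then 1 to 4 of a word character (lazy), then one or more of one of [fx4] (lazy) (captured); then zero or more of a digit (lazy), then the literal 'vn9' (captured); then one or more of a digit (lazy) (captured); then zero or more of a digit, then optionally a digit; then anchored at the end.
Matches: at [29:52] → '73qaAffx0501vn998803520'.
`sub` substitutes '_' at each match site.

'.6H4177vn9232547bj9xffv9n9886_'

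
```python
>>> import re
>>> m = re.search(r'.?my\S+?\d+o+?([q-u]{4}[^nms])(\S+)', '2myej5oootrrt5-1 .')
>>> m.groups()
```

The match spans [0:16] → '2myej5oootrrt5-1'.
Captured: group 1 = 'trrt5', group 2 = '-1'.

('trrt5', '-1')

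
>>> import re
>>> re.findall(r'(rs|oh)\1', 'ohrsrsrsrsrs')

['rs', 'rs']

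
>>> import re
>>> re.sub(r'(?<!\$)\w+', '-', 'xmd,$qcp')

'-,$q-'

The negative lookahead/lookbehind blocks any match where the forbidden context is present.
Matches: at [0:3] → 'xmd'; at [6:8] → 'cp'.
Every occurrence is swapped for '-'.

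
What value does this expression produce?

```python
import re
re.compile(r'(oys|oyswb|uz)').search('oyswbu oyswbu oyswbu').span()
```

Branches in `(...|...)` are attempted left-to-right; the first branch that allows the whole pattern to succeed is taken.
The match spans [0:3] → 'oys'.

(0, 3)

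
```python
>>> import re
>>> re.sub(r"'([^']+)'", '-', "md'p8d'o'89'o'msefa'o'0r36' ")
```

Matches: at [2:7] → "'p8d'"; at [8:12] → "'89'"; at [13:20] → "'msefa'"; at [21:27] → "'0r36'".
`sub` substitutes '-' at each match site.

'md-o-o-o- '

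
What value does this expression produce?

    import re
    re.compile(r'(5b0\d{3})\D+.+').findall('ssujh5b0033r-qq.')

['5b0033']

This matches the literal '5b', then the literal '0', then exactly 3 of a digit (captured); then one or more of a non-digit; then one or more of any character.
`findall` collects group 1 from the one match (1 total).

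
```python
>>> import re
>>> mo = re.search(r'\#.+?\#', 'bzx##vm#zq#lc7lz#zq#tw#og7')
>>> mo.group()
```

With the lazy modifier that quantifier settles for the fewest repetitions that let the rest of the pattern succeed (the atoms after it are unaffected and can still be greedy).
The match spans [3:8] → '##vm#'.

'##vm#'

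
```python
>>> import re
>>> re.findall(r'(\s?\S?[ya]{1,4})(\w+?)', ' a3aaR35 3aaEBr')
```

[(' a', '3'), ('aa', 'R'), (' 3aa', 'E')]

A `+?`/`*?`/`{m,n}?` starts at its minimum and grows only as far as needed for what follows to match.
`findall` packs the 2 group values into a tuple for every match.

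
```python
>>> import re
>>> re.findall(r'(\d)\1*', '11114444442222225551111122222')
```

A backreference is literal: `\1` must see the identical characters the first group matched.
Walking the string: at [0:4] match '1111', group 1 = '1'; at [4:10] match '444444', group 1 = '4'; at [10:16] match '222222', group 1 = '2'; at [16:19] match '555', group 1 = '5'; at [19:24] match '11111', group 1 = '1'; ….
Because there's exactly one group, `findall` drops the full match and keeps group 1 from each hit.

['1', '4', '2', '5', '1', '2']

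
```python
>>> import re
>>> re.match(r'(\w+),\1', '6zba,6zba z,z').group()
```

After group 1 captures some text, `\1` only succeeds where that same text appears again.
`re.match` won't scan ahead — the pattern has to work from the very first character.
The match spans [0:9] → '6zba,6zba'.
Captured: group 1 = '6zba'.

'6zba,6zba'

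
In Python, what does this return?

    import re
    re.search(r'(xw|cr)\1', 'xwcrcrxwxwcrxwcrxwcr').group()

After group 1 captures some text, `\1` only succeeds where that same text appears again.
Unlike `match`, `search` isn't anchored — it looks for the pattern anywhere in the string.
The match spans [2:6] → 'crcr'.
Captured: group 1 = 'cr'.

'crcr'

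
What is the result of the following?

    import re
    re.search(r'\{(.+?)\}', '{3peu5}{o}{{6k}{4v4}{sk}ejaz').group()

'{3peu5}'

The match spans [0:7] → '{3peu5}'.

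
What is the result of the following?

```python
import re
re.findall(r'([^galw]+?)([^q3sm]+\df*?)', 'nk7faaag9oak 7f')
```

This matches one or more of any character except [galw] (lazy) (captured); then one or more of any character except [q3sm], then a digit, then zero or more of a literal 'f' (lazy) (captured).
Lazy quantifiers expand one character at a time until the remainder of the pattern can match.
Walking the string: at [0:14] match 'nk7faaag9oak 7', groups = ('n', 'k7faaag9oak 7').
`findall` packs the 2 group values into a tuple for every match.

[('n', 'k7faaag9oak 7')]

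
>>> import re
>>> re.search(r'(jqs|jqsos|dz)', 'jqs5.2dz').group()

'jqs'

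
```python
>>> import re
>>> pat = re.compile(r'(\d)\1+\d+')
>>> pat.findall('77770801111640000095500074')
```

['7']

`\1` is not a pattern — it's the concrete string captured by group 1, re-applied verbatim.
Because there's exactly one group, `findall` drops the full match and keeps group 1 from the one hit.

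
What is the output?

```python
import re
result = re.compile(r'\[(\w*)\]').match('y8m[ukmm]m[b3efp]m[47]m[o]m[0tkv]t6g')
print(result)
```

None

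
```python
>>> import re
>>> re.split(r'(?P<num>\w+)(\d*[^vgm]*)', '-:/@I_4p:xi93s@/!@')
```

['-:/@', 'I_4p', ':xi93s@/!@', '']

Pattern: one or more of a word character (captured as 'num'); then zero or more of a digit, then zero or more of any character except [vgm] (captured).
`re.split` interleaves the captured-group text with the surrounding fragments.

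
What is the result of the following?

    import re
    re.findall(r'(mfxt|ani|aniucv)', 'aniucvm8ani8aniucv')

['ani', 'ani', 'ani']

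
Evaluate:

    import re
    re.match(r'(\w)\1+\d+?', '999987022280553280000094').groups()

('9',)

After group 1 captures some text, `\1` only succeeds where that same text appears again.
`re.match` won't scan ahead — the pattern has to work from the very first character.
The match spans [0:5] → '99998'.
Captured: group 1 = '9'.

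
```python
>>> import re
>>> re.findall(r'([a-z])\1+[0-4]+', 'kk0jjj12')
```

A backreference is literal: `\1` must see the identical characters the first group matched.
Matches: at [0:3] match 'kk0', group 1 = 'k'; at [3:8] match 'jjj12', group 1 = 'j'.
Because there's exactly one group, `findall` drops the full match and keeps group 1 from each hit.

['k', 'j']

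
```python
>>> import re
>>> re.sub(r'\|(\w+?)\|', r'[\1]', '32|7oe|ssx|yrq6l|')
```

'32[7oe]ssx[yrq6l]'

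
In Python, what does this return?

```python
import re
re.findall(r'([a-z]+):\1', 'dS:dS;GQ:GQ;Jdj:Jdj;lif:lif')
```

The backreference `\1` re-matches whatever the first group consumed, character for character.
Because there's exactly one group, `findall` drops the full match and keeps group 1 from the one hit.

['lif']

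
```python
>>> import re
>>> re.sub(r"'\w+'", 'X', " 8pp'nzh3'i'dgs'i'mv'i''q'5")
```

" 8ppXiXiXi'X5"

Each match is replaced by 'X'.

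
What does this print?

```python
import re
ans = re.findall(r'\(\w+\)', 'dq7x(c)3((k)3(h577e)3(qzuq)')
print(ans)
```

No capturing groups, so `findall` returns the 4 full match strings.

['(c)', '(k)', '(h577e)', '(qzuq)']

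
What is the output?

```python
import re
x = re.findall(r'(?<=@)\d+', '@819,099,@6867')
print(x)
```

['819', '6867']

The `(?=…)`/`(?<=…)` assertion just peeks at neighbouring text; it doesn't advance the match position.
Scanning left to right: at [1:4] → '819'; at [10:14] → '6867'.
With no groups in the pattern, `findall` gives back each whole match — 2 here.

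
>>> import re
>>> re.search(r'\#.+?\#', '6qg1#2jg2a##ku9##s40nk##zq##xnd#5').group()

'#2jg2a#'

A non-greedy quantifier consumes as few characters as it can — just enough that the remainder of the pattern still matches from where it stops; whatever follows it matches normally.
`re.search` scans for the first position where the pattern succeeds.
The match spans [4:11] → '#2jg2a#'.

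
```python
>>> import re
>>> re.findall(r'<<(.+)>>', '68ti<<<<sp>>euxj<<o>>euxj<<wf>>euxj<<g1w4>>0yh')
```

Because there's exactly one group, `findall` drops the full match and keeps group 1 from the one hit.

['<<sp>>euxj<<o>>euxj<<wf>>euxj<<g1w4']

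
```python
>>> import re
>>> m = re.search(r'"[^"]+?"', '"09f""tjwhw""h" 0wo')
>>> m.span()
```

`re.search` scans for the first position where the pattern succeeds.
The match spans [0:5] → '"09f"'.

(0, 5)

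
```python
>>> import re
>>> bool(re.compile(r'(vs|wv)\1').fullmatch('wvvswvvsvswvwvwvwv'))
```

The backreference `\1` re-matches whatever the first group consumed, character for character.
`re.fullmatch` requires the pattern to consume the entire string.
Here the string isn't matched end-to-end, so the call returns None, and `bool(None)` is False.

False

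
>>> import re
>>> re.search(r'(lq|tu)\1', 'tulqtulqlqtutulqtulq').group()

'lqlq'

After group 1 captures some text, `\1` only succeeds where that same text appears again.
`search` walks the string left to right and returns the first match it finds.
The match spans [6:10] → 'lqlq'.
Captured: group 1 = 'lq'.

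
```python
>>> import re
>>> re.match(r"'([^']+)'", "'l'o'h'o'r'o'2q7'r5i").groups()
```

The match spans [0:3] → "'l'".
Captured: group 1 = 'l'.

('l',)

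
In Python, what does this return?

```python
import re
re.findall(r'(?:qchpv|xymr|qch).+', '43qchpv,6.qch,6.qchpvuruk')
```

['qchpv,6.qch,6.qchpvuruk']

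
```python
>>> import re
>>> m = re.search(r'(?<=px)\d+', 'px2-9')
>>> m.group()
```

Because the assertion is zero-width, the text it checks is not consumed and won't appear in the result.
Unlike `match`, `search` isn't anchored — it looks for the pattern anywhere in the string.
The match spans [2:3] → '2'.

'2'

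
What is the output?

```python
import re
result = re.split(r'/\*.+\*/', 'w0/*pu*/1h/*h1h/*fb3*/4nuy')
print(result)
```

['w0', '4nuy']

The string is cut at each match, leaving 2 pieces.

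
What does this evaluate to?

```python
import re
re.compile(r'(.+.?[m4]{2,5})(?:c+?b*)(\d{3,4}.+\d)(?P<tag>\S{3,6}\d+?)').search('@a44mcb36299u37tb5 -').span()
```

(0, 18)

The pattern matches one or more of any character, then optionally any character, then 2 to 5 of one of [m4] (captured); then one or more of the literal 'c' (lazy), then zero or more of the literal 'b' (non-capturing group); then 3 to 4 of a digit, then one or more of any character, then a digit (captured); then 3 to 6 of a non-whitespace character, then one or more of a digit (lazy) (captured as 'tag').
The match spans [0:18] → '@a44mcb36299u37tb5'.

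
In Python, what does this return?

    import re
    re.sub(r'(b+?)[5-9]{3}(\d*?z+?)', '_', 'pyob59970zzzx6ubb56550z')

With the lazy modifier that quantifier settles for the fewest repetitions that let the rest of the pattern succeed (the atoms after it are unaffected and can still be greedy).
Each match is replaced by '_'.

'pyo_zzx6u_'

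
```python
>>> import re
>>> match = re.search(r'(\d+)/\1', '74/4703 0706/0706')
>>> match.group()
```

'4/4'

A backreference is literal: `\1` must see the identical characters the first group matched.
`re.search` scans for the first position where the pattern succeeds.
The match spans [1:4] → '4/4'.
Captured: group 1 = '4'.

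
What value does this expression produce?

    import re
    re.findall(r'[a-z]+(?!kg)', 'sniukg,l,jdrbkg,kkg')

['sniukg', 'l', 'jdrbkg', 'kkg']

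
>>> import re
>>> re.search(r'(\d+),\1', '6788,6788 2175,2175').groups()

('6788',)

The match spans [0:9] → '6788,6788'.
Captured: group 1 = '6788'.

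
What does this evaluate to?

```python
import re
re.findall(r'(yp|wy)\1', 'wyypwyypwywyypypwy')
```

['wy', 'yp']

A backreference is literal: `\1` must see the identical characters the first group matched.
One capturing group, so `findall` returns just the captured substring from each match — 2 in all.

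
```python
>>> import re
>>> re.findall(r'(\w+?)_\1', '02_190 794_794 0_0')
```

['794', '0']

`\1` has to match the exact text group 1 already captured.
Matches: at [7:14] match '794_794', group 1 = '794'; at [15:18] match '0_0', group 1 = '0'.
Because there's exactly one group, `findall` drops the full match and keeps group 1 from each hit.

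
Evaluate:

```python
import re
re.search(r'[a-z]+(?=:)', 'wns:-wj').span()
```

(0, 3)

Because the assertion is zero-width, the text it checks is not consumed and won't appear in the result.
`search` walks the string left to right and returns the first match it finds.
The match spans [0:3] → 'wns'.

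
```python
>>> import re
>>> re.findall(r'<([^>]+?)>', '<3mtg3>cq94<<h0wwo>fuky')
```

Walking the string: at [0:7] match '<3mtg3>', group 1 = '3mtg3'; at [11:19] match '<<h0wwo>', group 1 = '<h0wwo'.
One capturing group, so `findall` returns just the captured substring from each match — 2 in all.

['3mtg3', '<h0wwo']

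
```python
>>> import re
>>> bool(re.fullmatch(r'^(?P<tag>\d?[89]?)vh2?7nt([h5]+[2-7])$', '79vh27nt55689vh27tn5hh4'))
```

`re.fullmatch` is like wrapping the pattern in `^…$` (in single-line mode).
Here the string isn't matched end-to-end, so the call returns None, and `bool(None)` is False.

False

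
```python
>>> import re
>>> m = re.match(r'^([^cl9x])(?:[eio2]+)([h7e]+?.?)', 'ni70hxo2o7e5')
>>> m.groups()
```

('n', '70')

The match spans [0:4] → 'ni70'.
Captured: group 1 = 'n', group 2 = '70'.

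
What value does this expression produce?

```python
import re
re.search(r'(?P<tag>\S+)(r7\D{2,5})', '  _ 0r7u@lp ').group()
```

'0r7u@lp '

Pattern: one or more of a non-whitespace character (captured as 'tag'); then the literal 'r7', then 2 to 5 of a non-digit (captured).
`re.search` tries every starting position until one works.
The match spans [4:12] → '0r7u@lp '.
Captured: group 1 = '0', group 2 = 'r7u@lp '.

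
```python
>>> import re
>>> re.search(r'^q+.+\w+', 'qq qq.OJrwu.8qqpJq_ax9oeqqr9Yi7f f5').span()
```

(0, 35)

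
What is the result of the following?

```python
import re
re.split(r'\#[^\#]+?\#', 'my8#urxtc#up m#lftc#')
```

['my8', 'up m', '']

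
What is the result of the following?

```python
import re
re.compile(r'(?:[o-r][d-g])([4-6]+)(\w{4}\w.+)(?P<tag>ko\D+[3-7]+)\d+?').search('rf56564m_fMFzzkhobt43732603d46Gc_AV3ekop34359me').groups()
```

('56564', 'm_fMFzzkhobt43732603d46Gc_AV3e', 'kop3435')

The match spans [0:45] → 'rf56564m_fMFzzkhobt43732603d46Gc_AV3ekop34359'.
Captured: group 1 = '56564', group 2 = 'm_fMFzzkhobt43732603d46Gc_AV3e', group 3 = 'kop3435'.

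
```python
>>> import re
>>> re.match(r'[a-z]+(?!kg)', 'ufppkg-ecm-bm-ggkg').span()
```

`re.match` won't scan ahead — the pattern has to work from the very first character.
The match spans [0:6] → 'ufppkg'.

(0, 6)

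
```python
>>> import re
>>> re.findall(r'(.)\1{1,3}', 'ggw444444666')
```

['g', '4', '4', '6']

The backreference `\1` re-matches whatever the first group consumed, character for character.
Scanning left to right: at [0:2] match 'gg', group 1 = 'g'; at [3:7] match '4444', group 1 = '4'; at [7:9] match '44', group 1 = '4'; at [9:12] match '666', group 1 = '6'.
One capturing group, so `findall` returns just the captured substring from each match — 4 in all.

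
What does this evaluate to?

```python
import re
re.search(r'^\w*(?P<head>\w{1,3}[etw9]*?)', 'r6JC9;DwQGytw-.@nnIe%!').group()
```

This matches anchored at the start of the string; then zero or more of a word character; then 1 to 3 of a word character, then zero or more of one of [etw9] (lazy) (captured as 'head').
`re.search` scans for the first position where the pattern succeeds.
The match spans [0:5] → 'r6JC9'.
Captured: group 1 = '9'.

'r6JC9'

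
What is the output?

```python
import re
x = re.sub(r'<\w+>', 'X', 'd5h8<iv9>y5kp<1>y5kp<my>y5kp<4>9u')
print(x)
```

d5h8Xy5kpXy5kpXy5kpX9u

Matches: at [4:9] → '<iv9>'; at [13:16] → '<1>'; at [20:24] → '<my>'; at [28:31] → '<4>'.
`sub` substitutes 'X' at each match site.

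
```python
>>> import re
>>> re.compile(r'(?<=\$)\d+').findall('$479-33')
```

['479']

The lookaround is zero-width — it requires the adjacent text to match without consuming it, so the asserted text isn't part of the match.
Walking the string: at [1:4] → '479'.
With no groups in the pattern, `findall` gives back each whole match — 1 here.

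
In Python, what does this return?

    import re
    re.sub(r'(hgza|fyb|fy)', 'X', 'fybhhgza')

Alternation isn't longest-match — the leftmost alternative that fits at this position is chosen.
Each match is replaced by 'X'.

'XhX'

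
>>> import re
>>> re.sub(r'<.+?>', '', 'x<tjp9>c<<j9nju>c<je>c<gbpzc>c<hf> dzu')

'xcccc dzu'

Matches: at [1:7] → '<tjp9>'; at [8:16] → '<<j9nju>'; at [17:21] → '<je>'; at [22:29] → '<gbpzc>'; at [30:34] → '<hf>'.
Every occurrence is swapped for ''.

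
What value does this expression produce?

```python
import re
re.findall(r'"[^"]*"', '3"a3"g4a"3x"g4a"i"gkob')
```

Since nothing is captured, `findall` lists the 3 matched substrings directly.

['"a3"', '"3x"', '"i"']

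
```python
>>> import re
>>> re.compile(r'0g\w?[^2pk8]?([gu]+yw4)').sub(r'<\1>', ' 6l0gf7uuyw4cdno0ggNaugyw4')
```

The pattern matches the literal '0g', then optionally a word character, then optionally any character except [2pk8]; then one or more of one of [gu], then the literal 'yw4' (captured).
Matches: at [3:12] → '0gf7uuyw4'.
The replacement refers to a captured group, so each match is rewritten using its own captured text.

' 6l<uuyw4>cdno0ggNaugyw4'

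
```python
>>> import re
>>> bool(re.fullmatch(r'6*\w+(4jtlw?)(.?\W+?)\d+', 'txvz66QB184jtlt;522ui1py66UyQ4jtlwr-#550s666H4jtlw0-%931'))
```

This matches zero or more of the literal '6', then one or more of a word character; then the literal '4j', then the literal 'tl', then optionally a literal 'w' (captured); then optionally any character, then one or more of a non-word character (lazy) (captured); then one or more of a digit.
`re.fullmatch` requires the pattern to consume the entire string.
Here the string isn't matched end-to-end, so the call returns None, and `bool(None)` is False.

False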